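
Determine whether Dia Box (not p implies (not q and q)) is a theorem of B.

No, not valid

Tableau for the negation not Dia Box (not p implies (not q and q)):
1. not Dia Box (not p implies (not q and q)), u
2. not Box (not p implies (not q and q)), u
3. not (not p implies (not q and q)), v
4. not p, v
5. not (not q and q), v
6. not Box (not p implies (not q and q)), v
7. not q, v
8. not (not p implies (not q and q)), w
9. not p, w
10. not (not q and q), w
11. not q, w
Accessibility: uRu, uRv, vRu, vRv, vRw, wRv, wRw
The negation has an open branch (countermodel exists).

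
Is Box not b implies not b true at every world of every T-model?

Valid

Tableau for the negation not (Box not b implies not b):
1. not (Box not b implies not b), u
2. Box not b, u   [neg-implies-rule on 1]
3. b, u   [neg-implies-rule on 1]
4. not b, u   [Box-rule on 2 via uRu]
Accessibility: uRu
Branch closes: b and not b both at u.
All branches of the negation close; one closing branch shown above.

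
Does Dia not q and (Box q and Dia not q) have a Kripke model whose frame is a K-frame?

No, unsatisfiable

1. Dia not q and (Box q and Dia not q), u
2. Dia not q, u
3. Box q and Dia not q, u
4. Box q, u
5. not q, v
6. q, v
Accessibility: uRv
Branch closes: q and not q both at v.
Every branch closes; the branch above is one of them.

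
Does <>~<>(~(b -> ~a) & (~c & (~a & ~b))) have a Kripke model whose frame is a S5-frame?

Satisfiable

1. <>~<>(~(b -> ~a) & (~c & (~a & ~b))), u
2. ~<>(~(b -> ~a) & (~c & (~a & ~b))), v
3. ~(~(b -> ~a) & (~c & (~a & ~b))), u
4. ~(~(b -> ~a) & (~c & (~a & ~b))), v
5. ~(~c & (~a & ~b)), u
6. ~(~c & (~a & ~b)), v
7. ~(~a & ~b), u
8. ~(~a & ~b), v
9. b, u
10. b, v
Accessibility: uRu, uRv, vRu, vRv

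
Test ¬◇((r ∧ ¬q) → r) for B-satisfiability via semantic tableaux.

Unsatisfiable

1. ¬◇((r ∧ ¬q) → r), 0
2. ¬((r ∧ ¬q) → r), 0
3. r ∧ ¬q, 0
4. ¬r, 0
5. r, 0
6. ¬q, 0
Accessibility: 0R0
Branch closes: r and ¬r both at 0.
Every branch closes; the branch above is one of them.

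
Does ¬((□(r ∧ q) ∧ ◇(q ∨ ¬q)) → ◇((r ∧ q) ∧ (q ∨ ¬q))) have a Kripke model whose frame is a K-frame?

1. ¬((□(r ∧ q) ∧ ◇(q ∨ ¬q)) → ◇((r ∧ q) ∧ (q ∨ ¬q))), u
2. □(r ∧ q) ∧ ◇(q ∨ ¬q), u
3. ¬◇((r ∧ q) ∧ (q ∨ ¬q)), u
4. □(r ∧ q), u
5. ◇(q ∨ ¬q), u
6. q ∨ ¬q, v
7. ¬((r ∧ q) ∧ (q ∨ ¬q)), v
8. r ∧ q, v
9. r, v
10. q, v
11. ¬(q ∨ ¬q), v
12. ¬q, v
Accessibility: uRv
Branch closes: q and ¬q both at v.
Every branch closes; the branch above is one of them.

No, unsatisfiable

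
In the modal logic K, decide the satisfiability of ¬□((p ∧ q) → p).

Unsatisfiable

1. ¬□((p ∧ q) → p), u
2. ¬((p ∧ q) → p), v
3. p ∧ q, v
4. ¬p, v
5. p, v
6. q, v
Accessibility: uRv
Branch closes: p and ¬p both at v.
All branches of the tableau close; one closing branch shown above.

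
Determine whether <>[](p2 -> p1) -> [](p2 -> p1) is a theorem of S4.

Tableau for the negation ~(<>[](p2 -> p1) -> [](p2 -> p1)):
1. ~(<>[](p2 -> p1) -> [](p2 -> p1)), 0
2. <>[](p2 -> p1), 0
3. ~[](p2 -> p1), 0
4. [](p2 -> p1), 1
5. p2 -> p1, 1
6. p1, 1
7. ~(p2 -> p1), 2
8. p2, 2
9. ~p1, 2
Accessibility: 0R0, 0R1, 0R2, 1R1, 2R2
The negation has an open branch (countermodel exists).

No, not valid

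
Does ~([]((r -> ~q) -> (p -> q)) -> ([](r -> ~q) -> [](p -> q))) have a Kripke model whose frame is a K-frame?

1. ~([]((r -> ~q) -> (p -> q)) -> ([](r -> ~q) -> [](p -> q))), w0
2. []((r -> ~q) -> (p -> q)), w0
3. ~([](r -> ~q) -> [](p -> q)), w0
4. [](r -> ~q), w0
5. ~[](p -> q), w0
6. ~(p -> q), w1
7. p, w1
8. ~q, w1
9. (r -> ~q) -> (p -> q), w1
10. r -> ~q, w1
11. p -> q, w1
12. q, w1
Accessibility: w0Rw1
Branch closes: q and ~q both at w1.
Every branch closes; the branch above is one of them.

No, unsatisfiable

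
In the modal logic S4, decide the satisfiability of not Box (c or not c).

1. not Box (c or not c), 0
2. not (c or not c), 1
3. not c, 1
4. c, 1
Accessibility: 0R0, 0R1, 1R1
Branch closes: c and not c both at 1.
Every branch closes; the branch above is one of them.

Unsatisfiable (every branch closes)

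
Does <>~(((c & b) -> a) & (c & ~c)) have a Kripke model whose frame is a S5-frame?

1. <>~(((c & b) -> a) & (c & ~c)), 0
2. ~(((c & b) -> a) & (c & ~c)), 1   [<>-rule on 1: fresh world 1, 0R1]
3. ~(c & ~c), 1   [~&-rule on 2 (branches; this branch)]
4. c, 1   [~&-rule on 3 (branches; this branch)]
Accessibility: 0R0, 0R1, 1R0, 1R1

Yes, satisfiable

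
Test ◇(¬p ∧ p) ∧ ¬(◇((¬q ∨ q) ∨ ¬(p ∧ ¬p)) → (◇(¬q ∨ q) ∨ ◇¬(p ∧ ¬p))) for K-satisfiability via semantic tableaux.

No, unsatisfiable

1. ◇(¬p ∧ p) ∧ ¬(◇((¬q ∨ q) ∨ ¬(p ∧ ¬p)) → (◇(¬q ∨ q) ∨ ◇¬(p ∧ ¬p))), w0
2. ◇(¬p ∧ p), w0
3. ¬(◇((¬q ∨ q) ∨ ¬(p ∧ ¬p)) → (◇(¬q ∨ q) ∨ ◇¬(p ∧ ¬p))), w0
4. ◇((¬q ∨ q) ∨ ¬(p ∧ ¬p)), w0
5. ¬(◇(¬q ∨ q) ∨ ◇¬(p ∧ ¬p)), w0
6. ¬◇(¬q ∨ q), w0
7. ¬◇¬(p ∧ ¬p), w0
8. ¬p ∧ p, w1
9. ¬p, w1
10. p, w1
Accessibility: w0Rw1
Branch closes: p and ¬p both at w1.
All branches of the tableau close; one closing branch shown above.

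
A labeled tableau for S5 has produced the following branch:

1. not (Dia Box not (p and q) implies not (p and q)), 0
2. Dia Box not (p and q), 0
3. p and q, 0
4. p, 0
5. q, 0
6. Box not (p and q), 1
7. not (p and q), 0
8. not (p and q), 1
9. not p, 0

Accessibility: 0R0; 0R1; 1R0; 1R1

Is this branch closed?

Both p and not p appear at 0.

Yes, closed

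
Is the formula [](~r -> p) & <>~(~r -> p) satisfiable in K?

Unsatisfiable (every branch closes)

1. [](~r -> p) & <>~(~r -> p), u
2. [](~r -> p), u   [&-rule on 1]
3. <>~(~r -> p), u   [&-rule on 1]
4. ~(~r -> p), v   [<>-rule on 3: fresh world v, uRv]
5. ~r, v   [~->-rule on 4]
6. ~p, v   [~->-rule on 4]
7. ~r -> p, v   [[]-rule on 2 via uRv]
8. p, v   [->-rule on 7 (branches; this branch)]
Accessibility: uRv
Branch closes: p and ~p both at v.
(One branch shown.) All branches close.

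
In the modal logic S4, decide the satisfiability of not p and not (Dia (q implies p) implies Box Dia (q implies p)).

Satisfiable (open branch found)

1. not p and not (Dia (q implies p) implies Box Dia (q implies p)), w0
2. not p, w0   [and-rule on 1]
3. not (Dia (q implies p) implies Box Dia (q implies p)), w0   [and-rule on 1]
4. Dia (q implies p), w0   [neg-implies-rule on 3]
5. not Box Dia (q implies p), w0   [neg-implies-rule on 3]
6. q implies p, w1   [Dia-rule on 4: fresh world w1, w0Rw1]
7. p, w1   [implies-rule on 6 (branches; this branch)]
8. not Dia (q implies p), w2   [neg-Box-rule on 5: fresh world w2, w0Rw2]
9. not (q implies p), w2   [neg-Dia-rule on 8 via w2Rw2]
10. q, w2   [neg-implies-rule on 9]
11. not p, w2   [neg-implies-rule on 9]
Accessibility: w0Rw0, w0Rw1, w0Rw2, w1Rw1, w2Rw2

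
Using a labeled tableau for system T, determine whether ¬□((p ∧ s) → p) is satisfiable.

1. ¬□((p ∧ s) → p), u
2. ¬((p ∧ s) → p), v
3. p ∧ s, v
4. ¬p, v
5. p, v
6. s, v
Accessibility: uRu, uRv, vRv
Branch closes: p and ¬p both at v.
Every branch closes; the branch above is one of them.

No, unsatisfiable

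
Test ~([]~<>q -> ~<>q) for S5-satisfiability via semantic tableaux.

Unsatisfiable (every branch closes)

1. ~([]~<>q -> ~<>q), u
2. []~<>q, u   [~->-rule on 1]
3. <>q, u   [~->-rule on 1]
4. ~<>q, u   [[]-rule on 2 via uRu]
5. ~q, u   [~<>-rule on 4 via uRu]
6. q, v   [<>-rule on 3: fresh world v, uRv]
7. ~<>q, v   [[]-rule on 2 via uRv]
8. ~q, v   [~<>-rule on 4 via uRv]
Accessibility: uRu, uRv, vRu, vRv
Branch closes: q and ~q both at v.
(One branch shown.) All branches close.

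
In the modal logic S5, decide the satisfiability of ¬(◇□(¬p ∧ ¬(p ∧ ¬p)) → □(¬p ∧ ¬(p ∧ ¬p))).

1. ¬(◇□(¬p ∧ ¬(p ∧ ¬p)) → □(¬p ∧ ¬(p ∧ ¬p))), u
2. ◇□(¬p ∧ ¬(p ∧ ¬p)), u
3. ¬□(¬p ∧ ¬(p ∧ ¬p)), u
4. □(¬p ∧ ¬(p ∧ ¬p)), v
5. ¬p ∧ ¬(p ∧ ¬p), u
6. ¬p, u
7. ¬(p ∧ ¬p), u
8. ¬p ∧ ¬(p ∧ ¬p), v
9. ¬p, v
10. ¬(p ∧ ¬p), v
11. ¬(¬p ∧ ¬(p ∧ ¬p)), w
12. ¬p ∧ ¬(p ∧ ¬p), w
13. ¬p, w
14. ¬(p ∧ ¬p), w
15. p ∧ ¬p, w
16. p, w
Accessibility: uRu, uRv, uRw, vRu, vRv, vRw, wRu, wRv, wRw
Branch closes: p and ¬p both at w.
Every branch closes; the branch above is one of them.

Unsatisfiable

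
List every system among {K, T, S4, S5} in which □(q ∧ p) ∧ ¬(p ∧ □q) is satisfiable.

K

K-tableau for the formula:
1. □(q ∧ p) ∧ ¬(p ∧ □q), w0
2. □(q ∧ p), w0   [∧-rule on 1]
3. ¬(p ∧ □q), w0   [∧-rule on 1]
4. ¬p, w0   [¬∧-rule on 3 (branches; this branch)]
Complete open branch: satisfiable in K.
T-tableau for the formula:
1. □(q ∧ p) ∧ ¬(p ∧ □q), w0
2. □(q ∧ p), w0   [∧-rule on 1]
3. ¬(p ∧ □q), w0   [∧-rule on 1]
4. q ∧ p, w0   [□-rule on 2 via w0Rw0]
5. q, w0   [∧-rule on 4]
6. p, w0   [∧-rule on 4]
7. ¬□q, w0   [¬∧-rule on 3 (branches; this branch)]
8. ¬q, w1   [¬□-rule on 7: fresh world w1, w0Rw1]
9. q ∧ p, w1   [□-rule on 2 via w0Rw1]
10. q, w1   [∧-rule on 9]
11. p, w1   [∧-rule on 9]
Accessibility: w0Rw0, w0Rw1, w1Rw1
Branch closes: q and ¬q both at w1.
Every branch closes (one shown): unsatisfiable in T, hence also in S4, S5 (every S4/S5-frame is a T-frame).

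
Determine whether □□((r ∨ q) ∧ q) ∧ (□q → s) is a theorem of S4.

No, not valid

Tableau for the negation ¬(□□((r ∨ q) ∧ q) ∧ (□q → s)):
1. ¬(□□((r ∨ q) ∧ q) ∧ (□q → s)), w0
2. ¬(□q → s), w0
3. □q, w0
4. ¬s, w0
5. q, w0
Accessibility: w0Rw0
The negation has an open branch (countermodel exists).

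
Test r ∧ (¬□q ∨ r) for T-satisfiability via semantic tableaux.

Satisfiable (open branch found)

1. r ∧ (¬□q ∨ r), 0
2. r, 0
3. ¬□q ∨ r, 0
Accessibility: 0R0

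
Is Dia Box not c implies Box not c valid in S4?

Not valid

Tableau for the negation not (Dia Box not c implies Box not c):
1. not (Dia Box not c implies Box not c), u
2. Dia Box not c, u
3. not Box not c, u
4. Box not c, v
5. not c, v
6. c, w
Accessibility: uRu, uRv, uRw, vRv, wRw
The negation has an open branch (countermodel exists).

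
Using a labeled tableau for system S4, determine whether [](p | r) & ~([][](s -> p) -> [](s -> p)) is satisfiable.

1. [](p | r) & ~([][](s -> p) -> [](s -> p)), u
2. [](p | r), u
3. ~([][](s -> p) -> [](s -> p)), u
4. [][](s -> p), u
5. ~[](s -> p), u
6. p | r, u
7. [](s -> p), u
8. s -> p, u
9. r, u
10. p, u
11. ~(s -> p), v
12. s, v
13. ~p, v
14. p | r, v
15. [](s -> p), v
16. s -> p, v
17. r, v
18. p, v
Accessibility: uRu, uRv, vRv
Branch closes: p and ~p both at v.
Every branch closes; the branch above is one of them.

Unsatisfiable (every branch closes)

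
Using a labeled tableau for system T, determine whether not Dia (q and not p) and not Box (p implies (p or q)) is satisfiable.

1. not Dia (q and not p) and not Box (p implies (p or q)), 0
2. not Dia (q and not p), 0
3. not Box (p implies (p or q)), 0
4. not (q and not p), 0
5. p, 0
6. not (p implies (p or q)), 1
7. p, 1
8. not (p or q), 1
9. not p, 1
10. not q, 1
Accessibility: 0R0, 0R1, 1R1
Branch closes: p and not p both at 1.
Every branch closes; the branch above is one of them.

No, unsatisfiable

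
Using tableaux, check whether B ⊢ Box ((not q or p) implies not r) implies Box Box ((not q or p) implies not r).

Tableau for the negation not (Box ((not q or p) implies not r) implies Box Box ((not q or p) implies not r)):
1. not (Box ((not q or p) implies not r) implies Box Box ((not q or p) implies not r)), w0
2. Box ((not q or p) implies not r), w0
3. not Box Box ((not q or p) implies not r), w0
4. (not q or p) implies not r, w0
5. not r, w0
6. not Box ((not q or p) implies not r), w1
7. (not q or p) implies not r, w1
8. not r, w1
9. not ((not q or p) implies not r), w2
10. not q or p, w2
11. r, w2
12. p, w2
Accessibility: w0Rw0, w0Rw1, w1Rw0, w1Rw1, w1Rw2, w2Rw1, w2Rw2
The negation has an open branch (countermodel exists).

Not valid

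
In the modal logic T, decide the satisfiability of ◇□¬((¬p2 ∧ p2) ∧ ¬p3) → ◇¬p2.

1. ◇□¬((¬p2 ∧ p2) ∧ ¬p3) → ◇¬p2, 0
2. ◇¬p2, 0
3. ¬p2, 1
Accessibility: 0R0, 0R1, 1R1

Satisfiable (open branch found)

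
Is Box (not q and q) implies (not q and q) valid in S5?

Tableau for the negation not (Box (not q and q) implies (not q and q)):
1. not (Box (not q and q) implies (not q and q)), 0
2. Box (not q and q), 0
3. not (not q and q), 0
4. not q and q, 0
5. not q, 0
6. q, 0
Accessibility: 0R0
Branch closes: q and not q both at 0.
All branches of the negation close; one closing branch shown above.

Yes, valid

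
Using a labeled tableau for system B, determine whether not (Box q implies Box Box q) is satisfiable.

1. not (Box q implies Box Box q), 0
2. Box q, 0
3. not Box Box q, 0
4. q, 0
5. not Box q, 1
6. q, 1
7. not q, 2
Accessibility: 0R0, 0R1, 1R0, 1R1, 1R2, 2R1, 2R2

Satisfiable (open branch found)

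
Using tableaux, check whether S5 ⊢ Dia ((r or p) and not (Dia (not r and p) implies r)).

Tableau for the negation not Dia ((r or p) and not (Dia (not r and p) implies r)):
1. not Dia ((r or p) and not (Dia (not r and p) implies r)), w0
2. not ((r or p) and not (Dia (not r and p) implies r)), w0   [neg-Dia-rule on 1 via w0Rw0]
3. Dia (not r and p) implies r, w0   [neg-and-rule on 2 (branches; this branch)]
4. r, w0   [implies-rule on 3 (branches; this branch)]
Accessibility: w0Rw0
The negation has an open branch (countermodel exists).

Invalid (countermodel exists)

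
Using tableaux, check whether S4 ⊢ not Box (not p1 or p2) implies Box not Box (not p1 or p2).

No, not valid

Tableau for the negation not (not Box (not p1 or p2) implies Box not Box (not p1 or p2)):
1. not (not Box (not p1 or p2) implies Box not Box (not p1 or p2)), w0
2. not Box (not p1 or p2), w0
3. not Box not Box (not p1 or p2), w0
4. not (not p1 or p2), w1
5. p1, w1
6. not p2, w1
7. Box (not p1 or p2), w2
8. not p1 or p2, w2
9. p2, w2
Accessibility: w0Rw0, w0Rw1, w0Rw2, w1Rw1, w2Rw2
The negation has an open branch (countermodel exists).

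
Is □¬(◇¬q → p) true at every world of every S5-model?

Tableau for the negation ¬□¬(◇¬q → p):
1. ¬□¬(◇¬q → p), w0
2. ◇¬q → p, w1   [¬□-rule on 1: fresh world w1, w0Rw1]
3. p, w1   [→-rule on 2 (branches; this branch)]
Accessibility: w0Rw0, w0Rw1, w1Rw0, w1Rw1
The negation has an open branch (countermodel exists).

No, not valid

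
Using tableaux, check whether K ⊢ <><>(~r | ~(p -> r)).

Tableau for the negation ~<><>(~r | ~(p -> r)):
1. ~<><>(~r | ~(p -> r)), 0
The negation has an open branch (countermodel exists).

No, not valid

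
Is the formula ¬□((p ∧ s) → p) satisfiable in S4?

No, unsatisfiable

1. ¬□((p ∧ s) → p), w0
2. ¬((p ∧ s) → p), w1
3. p ∧ s, w1
4. ¬p, w1
5. p, w1
6. s, w1
Accessibility: w0Rw0, w0Rw1, w1Rw1
Branch closes: p and ¬p both at w1.
(One branch shown.) All branches close.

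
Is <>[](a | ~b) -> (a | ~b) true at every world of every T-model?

Not valid

Tableau for the negation ~(<>[](a | ~b) -> (a | ~b)):
1. ~(<>[](a | ~b) -> (a | ~b)), 0
2. <>[](a | ~b), 0
3. ~(a | ~b), 0
4. ~a, 0
5. b, 0
6. [](a | ~b), 1
7. a | ~b, 1
8. ~b, 1
Accessibility: 0R0, 0R1, 1R1
The negation has an open branch (countermodel exists).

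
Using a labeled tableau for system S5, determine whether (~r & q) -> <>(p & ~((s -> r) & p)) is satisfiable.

1. (~r & q) -> <>(p & ~((s -> r) & p)), w0
2. <>(p & ~((s -> r) & p)), w0
3. p & ~((s -> r) & p), w1
4. p, w1
5. ~((s -> r) & p), w1
6. ~(s -> r), w1
7. s, w1
8. ~r, w1
Accessibility: w0Rw0, w0Rw1, w1Rw0, w1Rw1

Satisfiable (open branch found)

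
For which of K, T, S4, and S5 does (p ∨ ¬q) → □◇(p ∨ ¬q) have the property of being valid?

S4-tableau for the negation ¬((p ∨ ¬q) → □◇(p ∨ ¬q)):
1. ¬((p ∨ ¬q) → □◇(p ∨ ¬q)), u
2. p ∨ ¬q, u
3. ¬□◇(p ∨ ¬q), u
4. ¬q, u
5. ¬◇(p ∨ ¬q), v
6. ¬(p ∨ ¬q), v
7. ¬p, v
8. q, v
Accessibility: uRu, uRv, vRv
Complete open branch: countermodel on an S4-frame, so not valid in S4, nor in K, T (the same frame is also a K-frame and a T-frame).
S5-tableau for the negation ¬((p ∨ ¬q) → □◇(p ∨ ¬q)):
1. ¬((p ∨ ¬q) → □◇(p ∨ ¬q)), u
2. p ∨ ¬q, u
3. ¬□◇(p ∨ ¬q), u
4. ¬q, u
5. ¬◇(p ∨ ¬q), v
6. ¬(p ∨ ¬q), u
7. ¬p, u
8. q, u
Accessibility: uRu, uRv, vRu, vRv
Branch closes: q and ¬q both at u.
Every branch closes (one shown): valid in S5.

S5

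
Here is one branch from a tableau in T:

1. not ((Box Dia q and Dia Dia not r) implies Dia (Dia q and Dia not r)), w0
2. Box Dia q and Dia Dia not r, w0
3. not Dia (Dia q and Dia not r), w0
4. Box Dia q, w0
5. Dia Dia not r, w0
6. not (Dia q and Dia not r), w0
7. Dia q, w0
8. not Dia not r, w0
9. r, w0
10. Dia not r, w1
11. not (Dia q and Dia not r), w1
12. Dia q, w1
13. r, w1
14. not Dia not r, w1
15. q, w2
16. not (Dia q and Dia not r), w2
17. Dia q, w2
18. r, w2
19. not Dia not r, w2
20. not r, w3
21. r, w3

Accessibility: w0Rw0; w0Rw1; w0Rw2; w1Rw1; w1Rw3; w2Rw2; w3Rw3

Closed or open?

Yes, closed

Both r and not r appear at w3.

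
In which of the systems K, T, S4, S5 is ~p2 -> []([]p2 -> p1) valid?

S5-tableau for the negation ~(~p2 -> []([]p2 -> p1)):
1. ~(~p2 -> []([]p2 -> p1)), w0
2. ~p2, w0
3. ~[]([]p2 -> p1), w0
4. ~([]p2 -> p1), w1
5. []p2, w1
6. ~p1, w1
7. p2, w0
Accessibility: w0Rw0, w0Rw1, w1Rw0, w1Rw1
Branch closes: p2 and ~p2 both at w0.
Every branch closes (one shown): valid in S5.
S4-tableau for the negation ~(~p2 -> []([]p2 -> p1)):
1. ~(~p2 -> []([]p2 -> p1)), w0
2. ~p2, w0
3. ~[]([]p2 -> p1), w0
4. ~([]p2 -> p1), w1
5. []p2, w1
6. ~p1, w1
7. p2, w1
Accessibility: w0Rw0, w0Rw1, w1Rw1
Complete open branch: countermodel on an S4-frame, so not valid in S4, nor in K, T (the same frame is also a K-frame and a T-frame).

S5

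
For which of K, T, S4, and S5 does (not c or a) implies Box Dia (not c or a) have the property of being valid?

S5

S4-tableau for the negation not ((not c or a) implies Box Dia (not c or a)):
1. not ((not c or a) implies Box Dia (not c or a)), w0
2. not c or a, w0
3. not Box Dia (not c or a), w0
4. a, w0
5. not Dia (not c or a), w1
6. not (not c or a), w1
7. c, w1
8. not a, w1
Accessibility: w0Rw0, w0Rw1, w1Rw1
Complete open branch: countermodel on an S4-frame, so not valid in S4, nor in K, T (the same frame is also a K-frame and a T-frame).
S5-tableau for the negation not ((not c or a) implies Box Dia (not c or a)):
1. not ((not c or a) implies Box Dia (not c or a)), w0
2. not c or a, w0
3. not Box Dia (not c or a), w0
4. a, w0
5. not Dia (not c or a), w1
6. not (not c or a), w0
7. c, w0
8. not a, w0
Accessibility: w0Rw0, w0Rw1, w1Rw0, w1Rw1
Branch closes: a and not a both at w0.
Every branch closes (one shown): valid in S5.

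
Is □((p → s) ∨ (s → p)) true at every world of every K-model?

Tableau for the negation ¬□((p → s) ∨ (s → p)):
1. ¬□((p → s) ∨ (s → p)), w0
2. ¬((p → s) ∨ (s → p)), w1
3. ¬(p → s), w1
4. ¬(s → p), w1
5. p, w1
6. ¬s, w1
7. s, w1
8. ¬p, w1
Accessibility: w0Rw1
Branch closes: s and ¬s both at w1.
Every branch of the negation's tableau closes; the branch above is one of them.

Valid in K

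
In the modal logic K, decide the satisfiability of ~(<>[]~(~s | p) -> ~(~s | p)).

1. ~(<>[]~(~s | p) -> ~(~s | p)), u
2. <>[]~(~s | p), u
3. ~s | p, u
4. p, u
5. []~(~s | p), v
Accessibility: uRv

Satisfiable (open branch found)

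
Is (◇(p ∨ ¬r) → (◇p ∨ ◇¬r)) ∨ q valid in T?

Tableau for the negation ¬((◇(p ∨ ¬r) → (◇p ∨ ◇¬r)) ∨ q):
1. ¬((◇(p ∨ ¬r) → (◇p ∨ ◇¬r)) ∨ q), 0
2. ¬(◇(p ∨ ¬r) → (◇p ∨ ◇¬r)), 0
3. ¬q, 0
4. ◇(p ∨ ¬r), 0
5. ¬(◇p ∨ ◇¬r), 0
6. ¬◇p, 0
7. ¬◇¬r, 0
8. ¬p, 0
9. r, 0
10. p ∨ ¬r, 1
11. ¬p, 1
12. r, 1
13. ¬r, 1
Accessibility: 0R0, 0R1, 1R1
Branch closes: r and ¬r both at 1.
Every branch of the negation's tableau closes; the branch above is one of them.

Yes, valid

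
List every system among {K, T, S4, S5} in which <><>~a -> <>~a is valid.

S4, S5

T-tableau for the negation ~(<><>~a -> <>~a):
1. ~(<><>~a -> <>~a), w0
2. <><>~a, w0   [~->-rule on 1]
3. ~<>~a, w0   [~->-rule on 1]
4. a, w0   [~<>-rule on 3 via w0Rw0]
5. <>~a, w1   [<>-rule on 2: fresh world w1, w0Rw1]
6. a, w1   [~<>-rule on 3 via w0Rw1]
7. ~a, w2   [<>-rule on 5: fresh world w2, w1Rw2]
Accessibility: w0Rw0, w0Rw1, w1Rw1, w1Rw2, w2Rw2
Complete open branch: countermodel on a T-frame, so not valid in T, nor in K (the same frame is also a K-frame).
S4-tableau for the negation ~(<><>~a -> <>~a):
1. ~(<><>~a -> <>~a), w0
2. <><>~a, w0   [~->-rule on 1]
3. ~<>~a, w0   [~->-rule on 1]
4. a, w0   [~<>-rule on 3 via w0Rw0]
5. <>~a, w1   [<>-rule on 2: fresh world w1, w0Rw1]
6. a, w1   [~<>-rule on 3 via w0Rw1]
7. ~a, w2   [<>-rule on 5: fresh world w2, w1Rw2]
8. a, w2   [~<>-rule on 3 via w0Rw2]
Accessibility: w0Rw0, w0Rw1, w0Rw2, w1Rw1, w1Rw2, w2Rw2
Branch closes: a and ~a both at w2.
Every branch closes (one shown): valid in S4, hence also in S5 (every theorem of S4 is a theorem of S5).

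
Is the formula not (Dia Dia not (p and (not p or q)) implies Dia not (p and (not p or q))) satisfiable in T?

Yes, satisfiable

1. not (Dia Dia not (p and (not p or q)) implies Dia not (p and (not p or q))), w0
2. Dia Dia not (p and (not p or q)), w0
3. not Dia not (p and (not p or q)), w0
4. p and (not p or q), w0
5. p, w0
6. not p or q, w0
7. q, w0
8. Dia not (p and (not p or q)), w1
9. p and (not p or q), w1
10. p, w1
11. not p or q, w1
12. q, w1
13. not (p and (not p or q)), w2
14. not (not p or q), w2
15. p, w2
16. not q, w2
Accessibility: w0Rw0, w0Rw1, w1Rw1, w1Rw2, w2Rw2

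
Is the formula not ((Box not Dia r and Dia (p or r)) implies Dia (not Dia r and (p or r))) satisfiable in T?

Unsatisfiable (every branch closes)

1. not ((Box not Dia r and Dia (p or r)) implies Dia (not Dia r and (p or r))), 0
2. Box not Dia r and Dia (p or r), 0
3. not Dia (not Dia r and (p or r)), 0
4. Box not Dia r, 0
5. Dia (p or r), 0
6. not (not Dia r and (p or r)), 0
7. not Dia r, 0
8. not r, 0
9. Dia r, 0
10. p or r, 1
11. not (not Dia r and (p or r)), 1
12. not Dia r, 1
13. not r, 1
14. p, 1
15. Dia r, 1
16. r, 2
17. not (not Dia r and (p or r)), 2
18. not Dia r, 2
19. not r, 2
Accessibility: 0R0, 0R1, 0R2, 1R1, 2R2
Branch closes: r and not r both at 2.
(One branch shown.) All branches close.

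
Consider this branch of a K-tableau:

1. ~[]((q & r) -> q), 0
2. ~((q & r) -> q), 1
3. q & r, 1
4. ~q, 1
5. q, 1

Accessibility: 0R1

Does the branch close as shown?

Closed

Both q and ~q appear at 1.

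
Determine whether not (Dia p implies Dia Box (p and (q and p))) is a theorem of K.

No, not valid

Tableau for the negation Dia p implies Dia Box (p and (q and p)):
1. Dia p implies Dia Box (p and (q and p)), 0
2. Dia Box (p and (q and p)), 0   [implies-rule on 1 (branches; this branch)]
3. Box (p and (q and p)), 1   [Dia-rule on 2: fresh world 1, 0R1]
Accessibility: 0R1
The negation has an open branch (countermodel exists).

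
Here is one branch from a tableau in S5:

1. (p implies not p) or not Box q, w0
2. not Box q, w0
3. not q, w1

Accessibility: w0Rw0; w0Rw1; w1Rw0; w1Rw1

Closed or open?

No atom appears with both signs at the same world.

Open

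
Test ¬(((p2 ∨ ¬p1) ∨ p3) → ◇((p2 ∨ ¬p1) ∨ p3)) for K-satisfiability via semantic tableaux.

1. ¬(((p2 ∨ ¬p1) ∨ p3) → ◇((p2 ∨ ¬p1) ∨ p3)), 0
2. (p2 ∨ ¬p1) ∨ p3, 0
3. ¬◇((p2 ∨ ¬p1) ∨ p3), 0
4. p3, 0

Yes, satisfiable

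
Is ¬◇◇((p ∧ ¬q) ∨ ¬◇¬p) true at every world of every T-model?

Tableau for the negation ◇◇((p ∧ ¬q) ∨ ¬◇¬p):
1. ◇◇((p ∧ ¬q) ∨ ¬◇¬p), u
2. ◇((p ∧ ¬q) ∨ ¬◇¬p), v
3. (p ∧ ¬q) ∨ ¬◇¬p, w
4. ¬◇¬p, w
5. p, w
Accessibility: uRu, uRv, vRv, vRw, wRw
The negation has an open branch (countermodel exists).

No, not valid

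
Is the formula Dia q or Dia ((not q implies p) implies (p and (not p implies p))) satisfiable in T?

Yes, satisfiable

1. Dia q or Dia ((not q implies p) implies (p and (not p implies p))), 0
2. Dia ((not q implies p) implies (p and (not p implies p))), 0
3. (not q implies p) implies (p and (not p implies p)), 1
4. p and (not p implies p), 1
5. p, 1
6. not p implies p, 1
Accessibility: 0R0, 0R1, 1R1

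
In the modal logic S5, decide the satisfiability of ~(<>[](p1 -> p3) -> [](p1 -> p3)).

1. ~(<>[](p1 -> p3) -> [](p1 -> p3)), w0
2. <>[](p1 -> p3), w0
3. ~[](p1 -> p3), w0
4. [](p1 -> p3), w1
5. p1 -> p3, w0
6. p1 -> p3, w1
7. p3, w0
8. p3, w1
9. ~(p1 -> p3), w2
10. p1, w2
11. ~p3, w2
12. p1 -> p3, w2
13. p3, w2
Accessibility: w0Rw0, w0Rw1, w0Rw2, w1Rw0, w1Rw1, w1Rw2, w2Rw0, w2Rw1, w2Rw2
Branch closes: p3 and ~p3 both at w2.
All branches of the tableau close; one closing branch shown above.

No, unsatisfiable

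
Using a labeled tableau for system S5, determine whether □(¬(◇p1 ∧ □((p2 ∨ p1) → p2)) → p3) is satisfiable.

1. □(¬(◇p1 ∧ □((p2 ∨ p1) → p2)) → p3), w0
2. ¬(◇p1 ∧ □((p2 ∨ p1) → p2)) → p3, w0
3. p3, w0
Accessibility: w0Rw0

Yes, satisfiable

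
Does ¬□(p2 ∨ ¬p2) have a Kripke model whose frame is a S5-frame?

1. ¬□(p2 ∨ ¬p2), w0
2. ¬(p2 ∨ ¬p2), w1
3. ¬p2, w1
4. p2, w1
Accessibility: w0Rw0, w0Rw1, w1Rw0, w1Rw1
Branch closes: p2 and ¬p2 both at w1.
All branches of the tableau close; one closing branch shown above.

Unsatisfiable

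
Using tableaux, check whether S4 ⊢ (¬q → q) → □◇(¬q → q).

Tableau for the negation ¬((¬q → q) → □◇(¬q → q)):
1. ¬((¬q → q) → □◇(¬q → q)), u
2. ¬q → q, u   [¬→-rule on 1]
3. ¬□◇(¬q → q), u   [¬→-rule on 1]
4. q, u   [→-rule on 2 (branches; this branch)]
5. ¬◇(¬q → q), v   [¬□-rule on 3: fresh world v, uRv]
6. ¬(¬q → q), v   [¬◇-rule on 5 via vRv]
7. ¬q, v   [¬→-rule on 6]
Accessibility: uRu, uRv, vRv
The negation has an open branch (countermodel exists).

No, not valid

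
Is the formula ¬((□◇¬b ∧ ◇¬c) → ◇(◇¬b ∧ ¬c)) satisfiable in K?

1. ¬((□◇¬b ∧ ◇¬c) → ◇(◇¬b ∧ ¬c)), 0
2. □◇¬b ∧ ◇¬c, 0
3. ¬◇(◇¬b ∧ ¬c), 0
4. □◇¬b, 0
5. ◇¬c, 0
6. ¬c, 1
7. ¬(◇¬b ∧ ¬c), 1
8. ◇¬b, 1
9. ¬◇¬b, 1
10. ¬b, 2
11. b, 2
Accessibility: 0R1, 1R2
Branch closes: b and ¬b both at 2.
Every branch closes; the branch above is one of them.

No, unsatisfiable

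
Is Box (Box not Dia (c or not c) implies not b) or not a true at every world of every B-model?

Tableau for the negation not (Box (Box not Dia (c or not c) implies not b) or not a):
1. not (Box (Box not Dia (c or not c) implies not b) or not a), 0
2. not Box (Box not Dia (c or not c) implies not b), 0   [neg-or-rule on 1]
3. a, 0   [neg-or-rule on 1]
4. not (Box not Dia (c or not c) implies not b), 1   [neg-Box-rule on 2: fresh world 1, 0R1]
5. Box not Dia (c or not c), 1   [neg-implies-rule on 4]
6. b, 1   [neg-implies-rule on 4]
7. not Dia (c or not c), 0   [Box-rule on 5 via 1R0]
8. not Dia (c or not c), 1   [Box-rule on 5 via 1R1]
9. not (c or not c), 0   [neg-Dia-rule on 7 via 0R0]
10. not c, 0   [neg-or-rule on 9]
11. c, 0   [neg-or-rule on 9]
Accessibility: 0R0, 0R1, 1R0, 1R1
Branch closes: c and not c both at 0.
Every branch of the negation's tableau closes; the branch above is one of them.

Valid in B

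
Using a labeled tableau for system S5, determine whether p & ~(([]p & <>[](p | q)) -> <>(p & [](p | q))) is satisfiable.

1. p & ~(([]p & <>[](p | q)) -> <>(p & [](p | q))), 0
2. p, 0
3. ~(([]p & <>[](p | q)) -> <>(p & [](p | q))), 0
4. []p & <>[](p | q), 0
5. ~<>(p & [](p | q)), 0
6. []p, 0
7. <>[](p | q), 0
8. ~(p & [](p | q)), 0
9. ~[](p | q), 0
10. [](p | q), 1
11. ~(p & [](p | q)), 1
12. p, 1
13. p | q, 0
14. p | q, 1
15. ~[](p | q), 1
16. q, 0
17. q, 1
18. ~(p | q), 2
19. ~p, 2
20. ~q, 2
21. ~(p & [](p | q)), 2
22. p, 2
Accessibility: 0R0, 0R1, 0R2, 1R0, 1R1, 1R2, 2R0, 2R1, 2R2
Branch closes: p and ~p both at 2.
(One branch shown.) All branches close.

No, unsatisfiable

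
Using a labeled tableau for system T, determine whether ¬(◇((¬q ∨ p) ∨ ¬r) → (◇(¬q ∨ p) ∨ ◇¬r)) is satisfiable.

1. ¬(◇((¬q ∨ p) ∨ ¬r) → (◇(¬q ∨ p) ∨ ◇¬r)), 0
2. ◇((¬q ∨ p) ∨ ¬r), 0   [¬→-rule on 1]
3. ¬(◇(¬q ∨ p) ∨ ◇¬r), 0   [¬→-rule on 1]
4. ¬◇(¬q ∨ p), 0   [¬∨-rule on 3]
5. ¬◇¬r, 0   [¬∨-rule on 3]
6. ¬(¬q ∨ p), 0   [¬◇-rule on 4 via 0R0]
7. q, 0   [¬∨-rule on 6]
8. ¬p, 0   [¬∨-rule on 6]
9. r, 0   [¬◇-rule on 5 via 0R0]
10. (¬q ∨ p) ∨ ¬r, 1   [◇-rule on 2: fresh world 1, 0R1]
11. ¬(¬q ∨ p), 1   [¬◇-rule on 4 via 0R1]
12. q, 1   [¬∨-rule on 11]
13. ¬p, 1   [¬∨-rule on 11]
14. r, 1   [¬◇-rule on 5 via 0R1]
15. ¬q ∨ p, 1   [∨-rule on 10 (branches; this branch)]
16. p, 1   [∨-rule on 15 (branches; this branch)]
Accessibility: 0R0, 0R1, 1R1
Branch closes: p and ¬p both at 1.
Every branch closes; the branch above is one of them.

Unsatisfiable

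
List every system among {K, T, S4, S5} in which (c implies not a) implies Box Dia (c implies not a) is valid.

S5

S5-tableau for the negation not ((c implies not a) implies Box Dia (c implies not a)):
1. not ((c implies not a) implies Box Dia (c implies not a)), w0
2. c implies not a, w0
3. not Box Dia (c implies not a), w0
4. not a, w0
5. not Dia (c implies not a), w1
6. not (c implies not a), w0
7. c, w0
8. a, w0
Accessibility: w0Rw0, w0Rw1, w1Rw0, w1Rw1
Branch closes: a and not a both at w0.
Every branch closes (one shown): valid in S5.
S4-tableau for the negation not ((c implies not a) implies Box Dia (c implies not a)):
1. not ((c implies not a) implies Box Dia (c implies not a)), w0
2. c implies not a, w0
3. not Box Dia (c implies not a), w0
4. not a, w0
5. not Dia (c implies not a), w1
6. not (c implies not a), w1
7. c, w1
8. a, w1
Accessibility: w0Rw0, w0Rw1, w1Rw1
Complete open branch: countermodel on an S4-frame, so not valid in S4, nor in K, T (the same frame is also a K-frame and a T-frame).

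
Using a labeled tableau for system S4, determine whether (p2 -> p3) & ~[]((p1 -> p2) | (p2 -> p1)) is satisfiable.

1. (p2 -> p3) & ~[]((p1 -> p2) | (p2 -> p1)), 0
2. p2 -> p3, 0   [&-rule on 1]
3. ~[]((p1 -> p2) | (p2 -> p1)), 0   [&-rule on 1]
4. p3, 0   [->-rule on 2 (branches; this branch)]
5. ~((p1 -> p2) | (p2 -> p1)), 1   [~[]-rule on 3: fresh world 1, 0R1]
6. ~(p1 -> p2), 1   [~|-rule on 5]
7. ~(p2 -> p1), 1   [~|-rule on 5]
8. p1, 1   [~->-rule on 6]
9. ~p2, 1   [~->-rule on 6]
10. p2, 1   [~->-rule on 7]
11. ~p1, 1   [~->-rule on 7]
Accessibility: 0R0, 0R1, 1R1
Branch closes: p2 and ~p2 both at 1.
All branches of the tableau close; one closing branch shown above.

Unsatisfiable (every branch closes)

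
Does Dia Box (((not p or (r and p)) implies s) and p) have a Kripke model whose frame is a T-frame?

1. Dia Box (((not p or (r and p)) implies s) and p), u
2. Box (((not p or (r and p)) implies s) and p), v   [Dia-rule on 1: fresh world v, uRv]
3. ((not p or (r and p)) implies s) and p, v   [Box-rule on 2 via vRv]
4. (not p or (r and p)) implies s, v   [and-rule on 3]
5. p, v   [and-rule on 3]
6. s, v   [implies-rule on 4 (branches; this branch)]
Accessibility: uRu, uRv, vRv

Satisfiable (open branch found)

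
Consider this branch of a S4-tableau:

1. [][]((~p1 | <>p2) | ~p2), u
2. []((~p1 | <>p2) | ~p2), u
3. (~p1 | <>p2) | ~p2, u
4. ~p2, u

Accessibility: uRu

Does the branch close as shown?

Open

There is no literal clash: for every atom and world, at most one sign appears.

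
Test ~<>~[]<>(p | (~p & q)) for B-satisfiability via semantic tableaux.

1. ~<>~[]<>(p | (~p & q)), 0
2. []<>(p | (~p & q)), 0   [~<>-rule on 1 via 0R0]
3. <>(p | (~p & q)), 0   [[]-rule on 2 via 0R0]
4. p | (~p & q), 1   [<>-rule on 3: fresh world 1, 0R1]
5. []<>(p | (~p & q)), 1   [~<>-rule on 1 via 0R1]
6. <>(p | (~p & q)), 1   [[]-rule on 2 via 0R1]
7. ~p & q, 1   [|-rule on 4 (branches; this branch)]
8. ~p, 1   [&-rule on 7]
9. q, 1   [&-rule on 7]
10. p | (~p & q), 2   [<>-rule on 6: fresh world 2, 1R2]
11. <>(p | (~p & q)), 2   [[]-rule on 5 via 1R2]
12. ~p & q, 2   [|-rule on 10 (branches; this branch)]
13. ~p, 2   [&-rule on 12]
14. q, 2   [&-rule on 12]
15. p | (~p & q), 3   [<>-rule on 11: fresh world 3, 2R3]
16. ~p & q, 3   [|-rule on 15 (branches; this branch)]
17. ~p, 3   [&-rule on 16]
18. q, 3   [&-rule on 16]
Accessibility: 0R0, 0R1, 1R0, 1R1, 1R2, 2R1, 2R2, 2R3, 3R2, 3R3

Satisfiable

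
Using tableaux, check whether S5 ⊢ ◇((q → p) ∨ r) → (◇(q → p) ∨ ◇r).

Tableau for the negation ¬(◇((q → p) ∨ r) → (◇(q → p) ∨ ◇r)):
1. ¬(◇((q → p) ∨ r) → (◇(q → p) ∨ ◇r)), w0
2. ◇((q → p) ∨ r), w0
3. ¬(◇(q → p) ∨ ◇r), w0
4. ¬◇(q → p), w0
5. ¬◇r, w0
6. ¬(q → p), w0
7. q, w0
8. ¬p, w0
9. ¬r, w0
10. (q → p) ∨ r, w1
11. ¬(q → p), w1
12. q, w1
13. ¬p, w1
14. ¬r, w1
15. q → p, w1
16. p, w1
Accessibility: w0Rw0, w0Rw1, w1Rw0, w1Rw1
Branch closes: p and ¬p both at w1.
Every branch of the negation's tableau closes; the branch above is one of them.

Valid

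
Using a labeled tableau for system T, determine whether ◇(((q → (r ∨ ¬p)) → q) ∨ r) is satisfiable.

1. ◇(((q → (r ∨ ¬p)) → q) ∨ r), w0
2. ((q → (r ∨ ¬p)) → q) ∨ r, w1
3. r, w1
Accessibility: w0Rw0, w0Rw1, w1Rw1

Satisfiable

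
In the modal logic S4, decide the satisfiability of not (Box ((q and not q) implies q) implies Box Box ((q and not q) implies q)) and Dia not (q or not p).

1. not (Box ((q and not q) implies q) implies Box Box ((q and not q) implies q)) and Dia not (q or not p), 0
2. not (Box ((q and not q) implies q) implies Box Box ((q and not q) implies q)), 0   [and-rule on 1]
3. Dia not (q or not p), 0   [and-rule on 1]
4. Box ((q and not q) implies q), 0   [neg-implies-rule on 2]
5. not Box Box ((q and not q) implies q), 0   [neg-implies-rule on 2]
6. (q and not q) implies q, 0   [Box-rule on 4 via 0R0]
7. not (q and not q), 0   [implies-rule on 6 (branches; this branch)]
8. q, 0   [neg-and-rule on 7 (branches; this branch)]
9. not (q or not p), 1   [Dia-rule on 3: fresh world 1, 0R1]
10. not q, 1   [neg-or-rule on 9]
11. p, 1   [neg-or-rule on 9]
12. (q and not q) implies q, 1   [Box-rule on 4 via 0R1]
13. not (q and not q), 1   [implies-rule on 12 (branches; this branch)]
14. not Box ((q and not q) implies q), 2   [neg-Box-rule on 5: fresh world 2, 0R2]
15. (q and not q) implies q, 2   [Box-rule on 4 via 0R2]
16. not (q and not q), 2   [implies-rule on 15 (branches; this branch)]
17. q, 2   [neg-and-rule on 16 (branches; this branch)]
18. not ((q and not q) implies q), 3   [neg-Box-rule on 14: fresh world 3, 2R3]
19. q and not q, 3   [neg-implies-rule on 18]
20. not q, 3   [neg-implies-rule on 18]
21. q, 3   [and-rule on 19]
Accessibility: 0R0, 0R1, 0R2, 0R3, 1R1, 2R2, 2R3, 3R3
Branch closes: q and not q both at 3.
Every branch closes; the branch above is one of them.

Unsatisfiable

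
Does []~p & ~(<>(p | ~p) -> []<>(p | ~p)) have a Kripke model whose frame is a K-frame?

Satisfiable (open branch found)

1. []~p & ~(<>(p | ~p) -> []<>(p | ~p)), w0
2. []~p, w0   [&-rule on 1]
3. ~(<>(p | ~p) -> []<>(p | ~p)), w0   [&-rule on 1]
4. <>(p | ~p), w0   [~->-rule on 3]
5. ~[]<>(p | ~p), w0   [~->-rule on 3]
6. p | ~p, w1   [<>-rule on 4: fresh world w1, w0Rw1]
7. ~p, w1   [[]-rule on 2 via w0Rw1]
8. ~<>(p | ~p), w2   [~[]-rule on 5: fresh world w2, w0Rw2]
9. ~p, w2   [[]-rule on 2 via w0Rw2]
Accessibility: w0Rw1, w0Rw2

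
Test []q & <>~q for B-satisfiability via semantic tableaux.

Unsatisfiable

1. []q & <>~q, 0
2. []q, 0
3. <>~q, 0
4. q, 0
5. ~q, 1
6. q, 1
Accessibility: 0R0, 0R1, 1R0, 1R1
Branch closes: q and ~q both at 1.
Every branch closes; the branch above is one of them.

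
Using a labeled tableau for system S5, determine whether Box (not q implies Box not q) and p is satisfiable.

1. Box (not q implies Box not q) and p, 0
2. Box (not q implies Box not q), 0
3. p, 0
4. not q implies Box not q, 0
5. Box not q, 0
6. not q, 0
Accessibility: 0R0

Satisfiable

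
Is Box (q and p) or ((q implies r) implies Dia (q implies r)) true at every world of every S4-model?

Valid

Tableau for the negation not (Box (q and p) or ((q implies r) implies Dia (q implies r))):
1. not (Box (q and p) or ((q implies r) implies Dia (q implies r))), u
2. not Box (q and p), u
3. not ((q implies r) implies Dia (q implies r)), u
4. q implies r, u
5. not Dia (q implies r), u
6. not (q implies r), u
7. q, u
8. not r, u
9. r, u
Accessibility: uRu
Branch closes: r and not r both at u.
Every branch of the negation's tableau closes; the branch above is one of them.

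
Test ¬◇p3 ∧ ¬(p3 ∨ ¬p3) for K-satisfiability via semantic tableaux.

1. ¬◇p3 ∧ ¬(p3 ∨ ¬p3), w0
2. ¬◇p3, w0   [∧-rule on 1]
3. ¬(p3 ∨ ¬p3), w0   [∧-rule on 1]
4. ¬p3, w0   [¬∨-rule on 3]
5. p3, w0   [¬∨-rule on 3]
Branch closes: p3 and ¬p3 both at w0.
All branches of the tableau close; one closing branch shown above.

Unsatisfiable (every branch closes)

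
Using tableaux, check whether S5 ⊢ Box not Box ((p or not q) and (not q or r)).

Invalid (countermodel exists)

Tableau for the negation not Box not Box ((p or not q) and (not q or r)):
1. not Box not Box ((p or not q) and (not q or r)), w0
2. Box ((p or not q) and (not q or r)), w1
3. (p or not q) and (not q or r), w0
4. p or not q, w0
5. not q or r, w0
6. (p or not q) and (not q or r), w1
7. p or not q, w1
8. not q or r, w1
9. not q, w0
10. r, w0
11. not q, w1
12. r, w1
Accessibility: w0Rw0, w0Rw1, w1Rw0, w1Rw1
The negation has an open branch (countermodel exists).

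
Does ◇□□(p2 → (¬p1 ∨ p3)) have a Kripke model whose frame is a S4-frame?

Yes, satisfiable

1. ◇□□(p2 → (¬p1 ∨ p3)), u
2. □□(p2 → (¬p1 ∨ p3)), v
3. □(p2 → (¬p1 ∨ p3)), v
4. p2 → (¬p1 ∨ p3), v
5. ¬p1 ∨ p3, v
6. p3, v
Accessibility: uRu, uRv, vRv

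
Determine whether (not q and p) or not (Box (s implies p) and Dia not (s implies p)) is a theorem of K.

Tableau for the negation not ((not q and p) or not (Box (s implies p) and Dia not (s implies p))):
1. not ((not q and p) or not (Box (s implies p) and Dia not (s implies p))), 0
2. not (not q and p), 0
3. Box (s implies p) and Dia not (s implies p), 0
4. Box (s implies p), 0
5. Dia not (s implies p), 0
6. not p, 0
7. not (s implies p), 1
8. s, 1
9. not p, 1
10. s implies p, 1
11. p, 1
Accessibility: 0R1
Branch closes: p and not p both at 1.
Every branch of the negation's tableau closes; the branch above is one of them.

Valid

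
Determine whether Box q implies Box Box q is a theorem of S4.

Tableau for the negation not (Box q implies Box Box q):
1. not (Box q implies Box Box q), u
2. Box q, u
3. not Box Box q, u
4. q, u
5. not Box q, v
6. q, v
7. not q, w
8. q, w
Accessibility: uRu, uRv, uRw, vRv, vRw, wRw
Branch closes: q and not q both at w.
All branches of the negation close; one closing branch shown above.

Valid in S4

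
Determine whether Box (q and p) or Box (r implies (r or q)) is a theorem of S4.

Tableau for the negation not (Box (q and p) or Box (r implies (r or q))):
1. not (Box (q and p) or Box (r implies (r or q))), w0
2. not Box (q and p), w0
3. not Box (r implies (r or q)), w0
4. not (q and p), w1
5. not p, w1
6. not (r implies (r or q)), w2
7. r, w2
8. not (r or q), w2
9. not r, w2
10. not q, w2
Accessibility: w0Rw0, w0Rw1, w0Rw2, w1Rw1, w2Rw2
Branch closes: r and not r both at w2.
All branches of the negation close; one closing branch shown above.

Valid in S4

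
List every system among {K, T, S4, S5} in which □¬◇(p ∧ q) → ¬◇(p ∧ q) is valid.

K-tableau for the negation ¬(□¬◇(p ∧ q) → ¬◇(p ∧ q)):
1. ¬(□¬◇(p ∧ q) → ¬◇(p ∧ q)), u
2. □¬◇(p ∧ q), u
3. ◇(p ∧ q), u
4. p ∧ q, v
5. p, v
6. q, v
7. ¬◇(p ∧ q), v
Accessibility: uRv
Complete open branch: countermodel on a K-frame, so not valid in K.
T-tableau for the negation ¬(□¬◇(p ∧ q) → ¬◇(p ∧ q)):
1. ¬(□¬◇(p ∧ q) → ¬◇(p ∧ q)), u
2. □¬◇(p ∧ q), u
3. ◇(p ∧ q), u
4. ¬◇(p ∧ q), u
5. ¬(p ∧ q), u
6. ¬q, u
7. p ∧ q, v
8. p, v
9. q, v
10. ¬◇(p ∧ q), v
11. ¬(p ∧ q), v
12. ¬q, v
Accessibility: uRu, uRv, vRv
Branch closes: q and ¬q both at v.
Every branch closes (one shown): valid in T, hence also in S4, S5 (every theorem of T is a theorem of S4 and S5).

T, S4, S5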